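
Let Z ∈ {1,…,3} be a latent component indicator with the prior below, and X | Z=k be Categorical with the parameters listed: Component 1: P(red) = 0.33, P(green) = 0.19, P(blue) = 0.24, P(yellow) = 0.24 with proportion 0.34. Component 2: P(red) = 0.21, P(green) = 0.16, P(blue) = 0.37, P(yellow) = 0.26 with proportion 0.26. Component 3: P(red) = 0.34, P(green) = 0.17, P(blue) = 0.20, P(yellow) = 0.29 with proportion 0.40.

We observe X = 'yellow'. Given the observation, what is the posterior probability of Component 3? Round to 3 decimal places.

0.437

Posterior ∝ prior × likelihood, so P(k | x) ∝ π_k f_k(x); normalise over all components.
Evaluate each component's likelihood at the observed value:
  p_1 = P(yellow | comp) = 0.24
  p_2 = P(yellow | comp) = 0.26
  p_3 = P(yellow | comp) = 0.29
Multiply by the mixture weights:
  π_1·p_1 = 0.34 × 0.24 = 0.0816
  π_2·p_2 = 0.26 × 0.26 = 0.0676
  π_3·p_3 = 0.40 × 0.29 = 0.116
Denominator: 0.0816 + 0.0676 + 0.116 = 0.2652
So the posterior for Component 3 is 0.116 / 0.2652 ≈ 0.437.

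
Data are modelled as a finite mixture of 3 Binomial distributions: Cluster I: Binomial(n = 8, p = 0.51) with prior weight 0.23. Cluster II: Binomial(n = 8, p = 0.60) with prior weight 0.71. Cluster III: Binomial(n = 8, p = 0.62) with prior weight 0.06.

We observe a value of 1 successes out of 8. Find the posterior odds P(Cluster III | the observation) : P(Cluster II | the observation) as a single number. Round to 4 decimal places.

0.0610

The posterior odds equal the prior odds times the likelihood ratio: (P(Z=i)/P(Z=j))·(f_i(x)/f_j(x)).
Evaluate each component's likelihood at the observed value:
  f_I = C(8,1)·0.51^1·0.49^7 = 8·0.51·0.00678223 = 0.0276715
  f_II = C(8,1)·0.60^1·0.40^7 = 8·0.6·0.0016384 = 0.00786432
  f_III = C(8,1)·0.62^1·0.38^7 = 8·0.62·0.00114416 = 0.00567501
Odds = (0.06/0.71) × (0.00567501/0.00786432) = 0.084507 × 0.721615 ≈ 0.0610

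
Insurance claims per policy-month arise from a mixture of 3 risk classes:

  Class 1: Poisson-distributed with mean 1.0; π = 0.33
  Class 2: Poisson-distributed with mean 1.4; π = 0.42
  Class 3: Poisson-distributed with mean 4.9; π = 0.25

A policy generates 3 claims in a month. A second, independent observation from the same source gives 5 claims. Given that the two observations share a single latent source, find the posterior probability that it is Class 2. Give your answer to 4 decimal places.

Apply Bayes' rule: the posterior for each component is proportional to its prior times its likelihood at x.
Since both observations come from the same component, the likelihood for component k is f_k(x₁)·f_k(x₂).
  L_1 = [0.0613132] × [0.00306566] = 0.000187966
  L_2 = [0.112777] × [0.0110521] = 0.00124643
  L_3 = [0.146014] × [0.17529] = 0.0255947
Weight by the priors:
  π_1·L_1 = 0.33 × 0.000187966 = 6.20287e-05
  π_2·L_2 = 0.42 × 0.00124643 = 0.0005235
  π_3·L_3 = 0.25 × 0.0255947 = 0.00639868
Evidence: 6.20287e-05 + 0.0005235 + 0.00639868 = 0.00698421
P(Class 2 | x₁,x₂) ≈ 0.0750

0.0750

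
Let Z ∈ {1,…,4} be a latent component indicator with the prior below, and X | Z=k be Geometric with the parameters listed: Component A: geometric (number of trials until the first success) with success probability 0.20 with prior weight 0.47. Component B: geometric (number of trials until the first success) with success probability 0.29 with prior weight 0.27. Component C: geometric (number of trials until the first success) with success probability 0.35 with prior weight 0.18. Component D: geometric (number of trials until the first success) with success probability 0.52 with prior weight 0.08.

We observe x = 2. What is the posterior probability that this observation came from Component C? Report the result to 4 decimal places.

By Bayes' theorem, P(k | x) = w_k f_k(x) / Σ_j w_j f_j(x).
Component likelihoods at x = 2:
  p_A = 0.20·(1−0.20)^1 = 0.20·0.8 = 0.16
  p_B = 0.29·(1−0.29)^1 = 0.29·0.71 = 0.2059
  p_C = 0.35·(1−0.35)^1 = 0.35·0.65 = 0.2275
  p_D = 0.52·(1−0.52)^1 = 0.52·0.48 = 0.2496
Prior × likelihood for each component:
  w_A·p_A = 0.47 × 0.16 = 0.0752
  w_B·p_B = 0.27 × 0.2059 = 0.055593
  w_C·p_C = 0.18 × 0.2275 = 0.04095
  w_D·p_D = 0.08 × 0.2496 = 0.019968
Normaliser: 0.0752 + 0.055593 + 0.04095 + 0.019968 = 0.191711
P(Component C | 2) = 0.04095 / 0.191711 ≈ 0.2136

0.2136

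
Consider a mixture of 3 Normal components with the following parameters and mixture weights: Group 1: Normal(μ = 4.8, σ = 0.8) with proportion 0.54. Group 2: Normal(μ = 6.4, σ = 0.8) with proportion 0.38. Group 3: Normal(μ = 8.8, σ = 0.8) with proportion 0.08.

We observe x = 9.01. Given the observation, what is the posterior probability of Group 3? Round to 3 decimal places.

0.977

Apply Bayes' rule: the posterior for each component is proportional to its prior times its likelihood at x.
Evaluate each component's likelihood at the observed value:
  p_1 = (1/(0.8·√(2π)))·exp(−(9.01−4.8)²/(2·0.8²)) = 0.498678·exp(-13.84695) = 4.83242e-07
  p_2 = (1/(0.8·√(2π)))·exp(−(9.01−6.4)²/(2·0.8²)) = 0.498678·exp(-5.32195) = 0.00243515
  p_3 = (1/(0.8·√(2π)))·exp(−(9.01−8.8)²/(2·0.8²)) = 0.498678·exp(-0.03445) = 0.481789
Prior × likelihood for each component:
  π_1·p_1 = 0.54 × 4.83242e-07 = 2.60951e-07
  π_2·p_2 = 0.38 × 0.00243515 = 0.000925356
  π_3·p_3 = 0.08 × 0.481789 = 0.0385432
Denominator: 2.60951e-07 + 0.000925356 + 0.0385432 = 0.0394688
P(Group 3 | 9.01) ≈ 0.977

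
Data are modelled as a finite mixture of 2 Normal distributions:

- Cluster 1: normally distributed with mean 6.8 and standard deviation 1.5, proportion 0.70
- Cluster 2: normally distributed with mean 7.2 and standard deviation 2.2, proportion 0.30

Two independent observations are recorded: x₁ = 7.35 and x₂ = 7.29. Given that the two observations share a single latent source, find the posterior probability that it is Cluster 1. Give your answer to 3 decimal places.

Apply Bayes' rule: the posterior for each component is proportional to its prior times its likelihood at x.
Since both observations come from the same component, the likelihood for component k is f_k(x₁)·f_k(x₂).
  L_1 = [(1/(1.5·√(2π)))·exp(−(7.35−6.8)²/(2·1.5²)) = 0.265962·exp(-0.06722) = 0.248671] × [0.252143] = 0.0627005
  L_2 = [(1/(2.2·√(2π)))·exp(−(7.35−7.2)²/(2·2.2²)) = 0.181337·exp(-0.00232) = 0.180916] × [0.181186] = 0.0327795
Weight by the priors:
  P(Z=1)·L_1 = 0.70 × 0.0627005 = 0.0438904
  P(Z=2)·L_2 = 0.30 × 0.0327795 = 0.00983384
Evidence: 0.0438904 + 0.00983384 = 0.0537242
So the posterior for Cluster 1 is 0.0438904 / 0.0537242 ≈ 0.817.

0.817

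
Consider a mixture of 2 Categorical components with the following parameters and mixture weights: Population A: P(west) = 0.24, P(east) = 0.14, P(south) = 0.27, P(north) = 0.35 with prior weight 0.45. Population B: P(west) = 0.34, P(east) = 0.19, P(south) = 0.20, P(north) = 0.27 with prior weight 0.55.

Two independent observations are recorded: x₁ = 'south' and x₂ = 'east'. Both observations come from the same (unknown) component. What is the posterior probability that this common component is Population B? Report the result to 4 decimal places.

0.5513

Apply Bayes' rule: the posterior for each component is proportional to its prior times its likelihood at x.
Since both observations come from the same component, the likelihood for component k is f_k(x₁)·f_k(x₂).
  f_A = [0.27] × [0.14] = 0.0378
  f_B = [0.2] × [0.19] = 0.038
Multiply by the mixture weights:
  π_A·f_A = 0.45 × 0.0378 = 0.01701
  π_B·f_B = 0.55 × 0.038 = 0.0209
Denominator: 0.01701 + 0.0209 = 0.03791
Responsibility of Population B: 0.0209 / 0.03791 ≈ 0.5513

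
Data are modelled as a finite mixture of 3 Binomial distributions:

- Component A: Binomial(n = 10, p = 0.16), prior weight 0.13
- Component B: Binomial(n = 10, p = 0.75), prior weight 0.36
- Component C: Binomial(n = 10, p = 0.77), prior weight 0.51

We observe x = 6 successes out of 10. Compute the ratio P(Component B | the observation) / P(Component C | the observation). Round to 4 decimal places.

The posterior odds equal the prior odds times the likelihood ratio: (P(Z=i)/P(Z=j))·(f_i(x)/f_j(x)).
Component likelihoods at x = 6 successes out of 10:
  p_A = C(10,6)·0.16^6·0.84^4 = 210·1.67772e-05·0.497871 = 0.00175411
  p_B = C(10,6)·0.75^6·0.25^4 = 210·0.177979·0.00390625 = 0.145998
  p_C = C(10,6)·0.77^6·0.23^4 = 210·0.208422·0.00279841 = 0.122483
Posterior odds = (P(Z=B)·p_B) / (P(Z=C)·p_C) = (0.36·0.145998) / (0.51·0.122483) = 0.0525593 / 0.0624662 ≈ 0.8414

0.8414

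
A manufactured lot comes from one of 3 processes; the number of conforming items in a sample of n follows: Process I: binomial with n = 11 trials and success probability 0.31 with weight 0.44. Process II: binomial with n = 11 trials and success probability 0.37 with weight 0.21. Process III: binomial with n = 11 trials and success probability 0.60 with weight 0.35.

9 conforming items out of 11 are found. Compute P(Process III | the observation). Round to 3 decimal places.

By Bayes' theorem, P(k | x) = P(Z=k) f_k(x) / Σ_j P(Z=j) f_j(x).
Binomial probabilities:
  f_I = 0.000692335
  f_II = 0.002837
  f_III = 0.0886837
Multiply by the mixture weights:
  P(Z=I)·f_I = 0.44 × 0.000692335 = 0.000304627
  P(Z=II)·f_II = 0.21 × 0.002837 = 0.00059577
  P(Z=III)·f_III = 0.35 × 0.0886837 = 0.0310393
Normaliser: 0.000304627 + 0.00059577 + 0.0310393 = 0.0319397
P(Process III | 9 conforming items out of 11) = 0.0310393 / 0.0319397 ≈ 0.972

0.972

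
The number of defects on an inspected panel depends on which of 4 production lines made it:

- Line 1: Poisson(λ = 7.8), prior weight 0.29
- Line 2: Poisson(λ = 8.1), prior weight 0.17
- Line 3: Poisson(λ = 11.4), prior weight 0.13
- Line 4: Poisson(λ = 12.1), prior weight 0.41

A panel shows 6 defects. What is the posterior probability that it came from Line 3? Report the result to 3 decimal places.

0.062

By Bayes' theorem, P(k | x) = π_k f_k(x) / Σ_j π_j f_j(x).
Evaluate each component's likelihood at the observed value:
  L_1 = 0.128156
  L_2 = 0.119067
  L_3 = 0.0341303
  L_4 = 0.0242335
Multiply by the mixture weights:
  π_1·L_1 = 0.29 × 0.128156 = 0.0371652
  π_2·L_2 = 0.17 × 0.119067 = 0.0202414
  π_3·L_3 = 0.13 × 0.0341303 = 0.00443693
  π_4·L_4 = 0.41 × 0.0242335 = 0.00993574
Normaliser: 0.0371652 + 0.0202414 + 0.00443693 + 0.00993574 = 0.0717793
So the posterior for Line 3 is 0.00443693 / 0.0717793 ≈ 0.062.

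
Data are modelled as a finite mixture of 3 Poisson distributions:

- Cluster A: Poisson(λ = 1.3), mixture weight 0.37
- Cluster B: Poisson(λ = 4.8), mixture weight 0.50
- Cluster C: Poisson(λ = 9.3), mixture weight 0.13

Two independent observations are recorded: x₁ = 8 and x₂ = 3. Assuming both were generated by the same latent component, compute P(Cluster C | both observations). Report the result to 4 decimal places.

Posterior ∝ prior × likelihood, so P(k | x) ∝ π_k f_k(x); normalise over all components.
Since both observations come from the same component, the likelihood for component k is f_k(x₁)·f_k(x₂).
  p_A = [5.5137e-05] × [0.0997921] = 5.50224e-06
  p_B = [0.057517] × [0.151691] = 0.00872479
  p_C = [0.126883] × [0.0122563] = 0.00155512
Unnormalised posteriors:
  π_A·p_A = 0.37 × 5.50224e-06 = 2.03583e-06
  π_B·p_B = 0.50 × 0.00872479 = 0.00436239
  π_C·p_C = 0.13 × 0.00155512 = 0.000202165
Denominator: 2.03583e-06 + 0.00436239 + 0.000202165 = 0.00456659
So the posterior for Cluster C is 0.000202165 / 0.00456659 ≈ 0.0443.

0.0443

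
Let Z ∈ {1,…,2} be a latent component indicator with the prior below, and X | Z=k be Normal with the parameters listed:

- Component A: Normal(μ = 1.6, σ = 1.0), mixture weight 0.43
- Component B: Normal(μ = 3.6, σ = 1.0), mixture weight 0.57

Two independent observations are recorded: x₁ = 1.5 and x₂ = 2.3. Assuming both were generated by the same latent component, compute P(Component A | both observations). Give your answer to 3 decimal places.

0.925

Posterior ∝ prior × likelihood, so P(k | x) ∝ π_k f_k(x); normalise over all components.
Since both observations come from the same component, the likelihood for component k is f_k(x₁)·f_k(x₂).
  L_A = [0.396953] × [0.312254] = 0.12395
  L_B = [0.0439836] × [0.171369] = 0.00753741
Weight by the priors:
  π_A·L_A = 0.43 × 0.12395 = 0.0532985
  π_B·L_B = 0.57 × 0.00753741 = 0.00429632
Marginal: 0.0532985 + 0.00429632 = 0.0575948
Responsibility of Component A: 0.0532985 / 0.0575948 ≈ 0.925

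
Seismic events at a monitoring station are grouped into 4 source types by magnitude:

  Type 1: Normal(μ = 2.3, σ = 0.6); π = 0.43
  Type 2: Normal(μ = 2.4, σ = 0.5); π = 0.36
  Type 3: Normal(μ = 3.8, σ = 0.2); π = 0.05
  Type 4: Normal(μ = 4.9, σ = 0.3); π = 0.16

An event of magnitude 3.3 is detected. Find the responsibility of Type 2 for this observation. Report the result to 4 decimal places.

0.4290

By Bayes' theorem, P(k | x) = π_k f_k(x) / Σ_j π_j f_j(x).
Component likelihoods at x = 3.3:
  p_1 = (1/(0.6·√(2π)))·exp(−(3.3−2.3)²/(2·0.6²)) = 0.664904·exp(-1.38889) = 0.165795
  p_2 = (1/(0.5·√(2π)))·exp(−(3.3−2.4)²/(2·0.5²)) = 0.797885·exp(-1.62000) = 0.1579
  p_3 = (1/(0.2·√(2π)))·exp(−(3.3−3.8)²/(2·0.2²)) = 1.994711·exp(-3.12500) = 0.0876415
  p_4 = (1/(0.3·√(2π)))·exp(−(3.3−4.9)²/(2·0.3²)) = 1.329808·exp(-14.22222) = 8.85434e-07
Weight by the priors:
  π_1·p_1 = 0.43 × 0.165795 = 0.0712919
  π_2·p_2 = 0.36 × 0.1579 = 0.0568441
  π_3·p_3 = 0.05 × 0.0876415 = 0.00438208
  π_4·p_4 = 0.16 × 8.85434e-07 = 1.41669e-07
Evidence: 0.0712919 + 0.0568441 + 0.00438208 + 1.41669e-07 = 0.132518
Responsibility of Type 2: 0.0568441 / 0.132518 ≈ 0.4290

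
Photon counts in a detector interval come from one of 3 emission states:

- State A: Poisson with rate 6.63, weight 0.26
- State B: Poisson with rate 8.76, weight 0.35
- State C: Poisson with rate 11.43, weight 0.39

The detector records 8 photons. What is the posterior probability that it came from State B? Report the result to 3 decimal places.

P(component k | x) = w_k·f_k(x) / marginal(x), where marginal(x) = Σ_j w_j·f_j(x).
Poisson probabilities:
  f_A = e^(−6.63)·6.63^8/8! = 0.122241
  f_B = e^(−8.76)·8.76^8/8! = 0.134925
  f_C = e^(−11.43)·11.43^8/8! = 0.0784989
Prior × likelihood for each component:
  w_A·f_A = 0.26 × 0.122241 = 0.0317825
  w_B·f_B = 0.35 × 0.134925 = 0.0472238
  w_C·f_C = 0.39 × 0.0784989 = 0.0306146
Sum: 0.0317825 + 0.0472238 + 0.0306146 = 0.109621
So the posterior for State B is 0.0472238 / 0.109621 ≈ 0.431.

0.431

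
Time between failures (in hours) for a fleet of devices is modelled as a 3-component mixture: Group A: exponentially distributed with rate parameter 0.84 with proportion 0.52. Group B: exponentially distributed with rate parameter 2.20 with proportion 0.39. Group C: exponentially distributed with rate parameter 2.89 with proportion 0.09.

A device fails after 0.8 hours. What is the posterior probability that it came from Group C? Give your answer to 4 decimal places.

0.0650

Apply Bayes' rule: the posterior for each component is proportional to its prior times its likelihood at x.
Component likelihoods at x = 0.8 hours:
  L_A = 0.428976
  L_B = 0.378499
  L_C = 0.286292
Weight by the priors:
  w_A·L_A = 0.52 × 0.428976 = 0.223068
  w_B·L_B = 0.39 × 0.378499 = 0.147614
  w_C·L_C = 0.09 × 0.286292 = 0.0257663
Normaliser: 0.223068 + 0.147614 + 0.0257663 = 0.396448
So the posterior for Group C is 0.0257663 / 0.396448 ≈ 0.0650.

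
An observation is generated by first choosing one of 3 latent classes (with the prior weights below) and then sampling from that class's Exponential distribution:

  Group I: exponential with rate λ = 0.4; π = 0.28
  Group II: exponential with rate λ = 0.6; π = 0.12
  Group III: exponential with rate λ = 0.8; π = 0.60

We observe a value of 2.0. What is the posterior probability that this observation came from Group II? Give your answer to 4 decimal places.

0.1284

By Bayes' theorem, P(k | x) = P(Z=k) f_k(x) / Σ_j P(Z=j) f_j(x).
Exponential densities:
  f_I = 0.4·e^(−0.4·2.0) = 0.4·e^(−0.8000) = 0.179732
  f_II = 0.6·e^(−0.6·2.0) = 0.6·e^(−1.2000) = 0.180717
  f_III = 0.8·e^(−0.8·2.0) = 0.8·e^(−1.6000) = 0.161517
Multiply by the mixture weights:
  P(Z=I)·f_I = 0.28 × 0.179732 = 0.0503248
  P(Z=II)·f_II = 0.12 × 0.180717 = 0.021686
  P(Z=III)·f_III = 0.60 × 0.161517 = 0.0969103
Marginal: 0.0503248 + 0.021686 + 0.0969103 = 0.168921
P(Group II | the observation) = 0.021686 / 0.168921 ≈ 0.1284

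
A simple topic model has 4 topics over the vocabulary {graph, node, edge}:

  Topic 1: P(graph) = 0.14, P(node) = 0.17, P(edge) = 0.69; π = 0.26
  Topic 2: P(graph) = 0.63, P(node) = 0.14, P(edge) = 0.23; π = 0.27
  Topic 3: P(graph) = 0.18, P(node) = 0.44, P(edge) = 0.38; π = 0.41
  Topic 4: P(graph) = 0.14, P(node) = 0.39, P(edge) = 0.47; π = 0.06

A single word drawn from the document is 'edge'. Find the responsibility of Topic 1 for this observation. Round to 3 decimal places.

By Bayes' theorem, P(k | x) = w_k f_k(x) / Σ_j w_j f_j(x).
Evaluate each component's likelihood at the observed value:
  p_1 = P(edge | comp) = 0.69
  p_2 = P(edge | comp) = 0.23
  p_3 = P(edge | comp) = 0.38
  p_4 = P(edge | comp) = 0.47
Multiply by the mixture weights:
  w_1·p_1 = 0.26 × 0.69 = 0.1794
  w_2·p_2 = 0.27 × 0.23 = 0.0621
  w_3·p_3 = 0.41 × 0.38 = 0.1558
  w_4·p_4 = 0.06 × 0.47 = 0.0282
Marginal: 0.1794 + 0.0621 + 0.1558 + 0.0282 = 0.4255
So the posterior for Topic 1 is 0.1794 / 0.4255 ≈ 0.422.

0.422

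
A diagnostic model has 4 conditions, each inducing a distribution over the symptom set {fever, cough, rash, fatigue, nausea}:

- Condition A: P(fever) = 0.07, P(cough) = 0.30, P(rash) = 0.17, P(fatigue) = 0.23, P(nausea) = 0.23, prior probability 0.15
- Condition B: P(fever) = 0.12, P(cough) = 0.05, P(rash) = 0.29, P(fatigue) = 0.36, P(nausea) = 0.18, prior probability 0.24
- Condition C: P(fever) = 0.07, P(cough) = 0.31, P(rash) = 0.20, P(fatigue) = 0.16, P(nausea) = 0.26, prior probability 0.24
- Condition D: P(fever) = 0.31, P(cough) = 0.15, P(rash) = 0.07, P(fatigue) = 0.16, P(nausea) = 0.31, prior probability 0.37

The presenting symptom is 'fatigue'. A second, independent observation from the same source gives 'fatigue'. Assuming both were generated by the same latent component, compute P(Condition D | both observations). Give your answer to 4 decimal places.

0.1733

By Bayes' theorem, P(k | x) = w_k f_k(x) / Σ_j w_j f_j(x).
Since both observations come from the same component, the likelihood for component k is f_k(x₁)·f_k(x₂).
  f_A = [0.23] × [0.23] = 0.0529
  f_B = [0.36] × [0.36] = 0.1296
  f_C = [0.16] × [0.16] = 0.0256
  f_D = [0.16] × [0.16] = 0.0256
Prior × likelihood for each component:
  w_A·f_A = 0.15 × 0.0529 = 0.007935
  w_B·f_B = 0.24 × 0.1296 = 0.031104
  w_C·f_C = 0.24 × 0.0256 = 0.006144
  w_D·f_D = 0.37 × 0.0256 = 0.009472
Marginal: 0.007935 + 0.031104 + 0.006144 + 0.009472 = 0.054655
P(Condition D | x₁,x₂) = 0.009472 / 0.054655 ≈ 0.1733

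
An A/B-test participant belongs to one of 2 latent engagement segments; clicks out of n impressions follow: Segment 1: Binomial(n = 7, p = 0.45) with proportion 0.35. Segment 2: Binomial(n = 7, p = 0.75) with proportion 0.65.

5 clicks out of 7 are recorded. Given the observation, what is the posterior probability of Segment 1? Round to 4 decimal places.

P(component k | x) = π_k·f_k(x) / marginal(x), where marginal(x) = Σ_j π_j·f_j(x).
Evaluate each component's likelihood at the observed value:
  L_1 = C(7,5)·0.45^5·0.55^2 = 21·0.0184528·0.3025 = 0.117221
  L_2 = C(7,5)·0.75^5·0.25^2 = 21·0.237305·0.0625 = 0.311462
Prior × likelihood for each component:
  π_1·L_1 = 0.35 × 0.117221 = 0.0410275
  π_2·L_2 = 0.65 × 0.311462 = 0.202451
Marginal: 0.0410275 + 0.202451 = 0.243478
Responsibility of Segment 1: 0.0410275 / 0.243478 ≈ 0.1685

0.1685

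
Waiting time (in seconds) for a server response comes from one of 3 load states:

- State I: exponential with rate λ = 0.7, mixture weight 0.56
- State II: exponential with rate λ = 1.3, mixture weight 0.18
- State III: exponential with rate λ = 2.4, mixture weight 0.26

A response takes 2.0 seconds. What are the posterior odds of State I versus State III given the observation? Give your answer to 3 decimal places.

18.824

The posterior odds equal the prior odds times the likelihood ratio: (π_i/π_j)·(f_i(x)/f_j(x)).
Evaluate each component's likelihood at the observed value:
  p_I = 0.7·e^(−0.7·2.0) = 0.7·e^(−1.4000) = 0.172618
  p_II = 1.3·e^(−1.3·2.0) = 1.3·e^(−2.6000) = 0.0965557
  p_III = 2.4·e^(−2.4·2.0) = 2.4·e^(−4.8000) = 0.0197514
Posterior odds = (π_I·p_I) / (π_III·p_III) = (0.56·0.172618) / (0.26·0.0197514) = 0.096666 / 0.00513536 ≈ 18.824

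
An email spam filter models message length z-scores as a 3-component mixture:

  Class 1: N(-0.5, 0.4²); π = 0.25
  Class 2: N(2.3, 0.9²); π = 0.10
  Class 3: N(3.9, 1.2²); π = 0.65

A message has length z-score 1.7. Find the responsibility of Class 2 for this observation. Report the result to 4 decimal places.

Apply Bayes' rule: the posterior for each component is proportional to its prior times its likelihood at x.
Evaluate each component's likelihood at the observed value:
  L_1 = 2.69244e-07
  L_2 = 0.354942
  L_3 = 0.061926
Prior × likelihood for each component:
  w_1·L_1 = 0.25 × 2.69244e-07 = 6.7311e-08
  w_2·L_2 = 0.10 × 0.354942 = 0.0354942
  w_3·L_3 = 0.65 × 0.061926 = 0.0402519
Marginal: 6.7311e-08 + 0.0354942 + 0.0402519 = 0.0757462
Responsibility of Class 2: 0.0354942 / 0.0757462 ≈ 0.4686

0.4686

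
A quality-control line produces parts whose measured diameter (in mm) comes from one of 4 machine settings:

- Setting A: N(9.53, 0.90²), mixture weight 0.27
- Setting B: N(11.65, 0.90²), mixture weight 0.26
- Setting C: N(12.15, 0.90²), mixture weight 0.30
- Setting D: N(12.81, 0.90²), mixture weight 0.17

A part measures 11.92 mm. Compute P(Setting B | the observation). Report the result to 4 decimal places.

By Bayes' theorem, P(k | x) = π_k f_k(x) / Σ_j π_j f_j(x).
Normal densities:
  p_A = (1/(0.90·√(2π)))·exp(−(11.92−9.53)²/(2·0.90²)) = 0.443269·exp(-3.52599) = 0.0130422
  p_B = (1/(0.90·√(2π)))·exp(−(11.92−11.65)²/(2·0.90²)) = 0.443269·exp(-0.04500) = 0.423764
  p_C = (1/(0.90·√(2π)))·exp(−(11.92−12.15)²/(2·0.90²)) = 0.443269·exp(-0.03265) = 0.429028
  p_D = (1/(0.90·√(2π)))·exp(−(11.92−12.81)²/(2·0.90²)) = 0.443269·exp(-0.48895) = 0.271844
Multiply by the mixture weights:
  π_A·p_A = 0.27 × 0.0130422 = 0.00352139
  π_B·p_B = 0.26 × 0.423764 = 0.110179
  π_C·p_C = 0.30 × 0.429028 = 0.128708
  π_D·p_D = 0.17 × 0.271844 = 0.0462134
Normaliser: 0.00352139 + 0.110179 + 0.128708 + 0.0462134 = 0.288622
Responsibility of Setting B: 0.110179 / 0.288622 ≈ 0.3817

0.3817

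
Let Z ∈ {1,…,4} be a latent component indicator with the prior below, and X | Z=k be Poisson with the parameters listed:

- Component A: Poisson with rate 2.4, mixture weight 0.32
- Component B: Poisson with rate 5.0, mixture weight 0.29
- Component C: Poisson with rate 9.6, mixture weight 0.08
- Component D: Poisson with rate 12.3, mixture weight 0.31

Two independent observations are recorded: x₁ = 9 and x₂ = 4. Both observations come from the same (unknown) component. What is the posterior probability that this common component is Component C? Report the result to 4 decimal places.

0.1112

P(component k | x) = w_k·f_k(x) / marginal(x), where marginal(x) = Σ_j w_j·f_j(x).
Since both observations come from the same component, the likelihood for component k is f_k(x₁)·f_k(x₂).
  p_A = [e^(−2.4)·2.4^9/9! = 0.000660437] × [0.125408] = 8.28244e-05
  p_B = [e^(−5.0)·5.0^9/9! = 0.0362656] × [0.175467] = 0.00636343
  p_C = [e^(−9.6)·9.6^9/9! = 0.129256] × [0.0239688] = 0.00309812
  p_D = [e^(−12.3)·12.3^9/9! = 0.0808278] × [0.00434097] = 0.000350871
Multiply by the mixture weights:
  w_A·p_A = 0.32 × 8.28244e-05 = 2.65038e-05
  w_B·p_B = 0.29 × 0.00636343 = 0.00184539
  w_C·p_C = 0.08 × 0.00309812 = 0.000247849
  w_D·p_D = 0.31 × 0.000350871 = 0.00010877
Denominator: 2.65038e-05 + 0.00184539 + 0.000247849 + 0.00010877 = 0.00222852
P(Component C | x₁, x₂) = 0.000247849 / 0.00222852 ≈ 0.1112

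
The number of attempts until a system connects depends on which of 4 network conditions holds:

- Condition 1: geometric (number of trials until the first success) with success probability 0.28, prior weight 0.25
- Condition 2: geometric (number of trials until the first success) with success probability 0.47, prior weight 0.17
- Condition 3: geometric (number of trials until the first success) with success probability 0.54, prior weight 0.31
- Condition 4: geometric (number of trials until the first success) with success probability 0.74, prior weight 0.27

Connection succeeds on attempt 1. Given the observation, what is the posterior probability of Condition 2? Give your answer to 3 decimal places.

Apply Bayes' rule: the posterior for each component is proportional to its prior times its likelihood at x.
Geometric probabilities:
  f_1 = 0.28·(1−0.28)^0 = 0.28·1 = 0.28
  f_2 = 0.47·(1−0.47)^0 = 0.47·1 = 0.47
  f_3 = 0.54·(1−0.54)^0 = 0.54·1 = 0.54
  f_4 = 0.74·(1−0.74)^0 = 0.74·1 = 0.74
Prior × likelihood for each component:
  P(Z=1)·f_1 = 0.25 × 0.28 = 0.07
  P(Z=2)·f_2 = 0.17 × 0.47 = 0.0799
  P(Z=3)·f_3 = 0.31 × 0.54 = 0.1674
  P(Z=4)·f_4 = 0.27 × 0.74 = 0.1998
Sum: 0.07 + 0.0799 + 0.1674 + 0.1998 = 0.5171
Responsibility of Condition 2: 0.0799 / 0.5171 ≈ 0.155

0.155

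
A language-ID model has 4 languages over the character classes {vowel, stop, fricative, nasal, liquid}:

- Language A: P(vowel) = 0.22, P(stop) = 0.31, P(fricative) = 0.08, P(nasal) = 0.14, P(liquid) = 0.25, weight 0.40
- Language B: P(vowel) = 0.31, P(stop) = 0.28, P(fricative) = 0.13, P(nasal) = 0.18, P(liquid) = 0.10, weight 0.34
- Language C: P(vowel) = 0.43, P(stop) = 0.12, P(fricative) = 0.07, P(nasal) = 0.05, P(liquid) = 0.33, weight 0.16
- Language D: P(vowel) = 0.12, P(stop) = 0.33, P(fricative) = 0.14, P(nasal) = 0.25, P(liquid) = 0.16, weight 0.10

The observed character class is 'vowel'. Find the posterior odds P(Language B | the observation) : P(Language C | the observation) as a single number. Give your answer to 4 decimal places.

1.5320

Posterior odds = (P(Z=i) f_i(x)) / (P(Z=j) f_j(x)); the normalising sum cancels.
Component likelihoods at x = 'vowel':
  f_A = P(vowel | comp) = 0.22
  f_B = P(vowel | comp) = 0.31
  f_C = P(vowel | comp) = 0.43
  f_D = P(vowel | comp) = 0.12
Posterior odds = (P(Z=B)·f_B) / (P(Z=C)·f_C) = (0.34·0.31) / (0.16·0.43) = 0.1054 / 0.0688 ≈ 1.5320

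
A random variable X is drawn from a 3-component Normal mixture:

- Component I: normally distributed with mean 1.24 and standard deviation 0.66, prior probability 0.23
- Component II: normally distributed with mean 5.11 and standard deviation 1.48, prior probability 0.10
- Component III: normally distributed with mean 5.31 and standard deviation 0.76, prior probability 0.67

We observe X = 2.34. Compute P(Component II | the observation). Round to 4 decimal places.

By Bayes' theorem, P(k | x) = w_k f_k(x) / Σ_j w_j f_j(x).
Evaluate each component's likelihood at the observed value:
  p_I = (1/(0.66·√(2π)))·exp(−(2.34−1.24)²/(2·0.66²)) = 0.604458·exp(-1.38889) = 0.150723
  p_II = (1/(1.48·√(2π)))·exp(−(2.34−5.11)²/(2·1.48²)) = 0.269556·exp(-1.75148) = 0.0467723
  p_III = (1/(0.76·√(2π)))·exp(−(2.34−5.31)²/(2·0.76²)) = 0.524924·exp(-7.63582) = 0.000253455
Weight by the priors:
  w_I·p_I = 0.23 × 0.150723 = 0.0346663
  w_II·p_II = 0.10 × 0.0467723 = 0.00467723
  w_III·p_III = 0.67 × 0.000253455 = 0.000169815
Evidence: 0.0346663 + 0.00467723 + 0.000169815 = 0.0395133
P(Component II | the observation) ≈ 0.1184

0.1184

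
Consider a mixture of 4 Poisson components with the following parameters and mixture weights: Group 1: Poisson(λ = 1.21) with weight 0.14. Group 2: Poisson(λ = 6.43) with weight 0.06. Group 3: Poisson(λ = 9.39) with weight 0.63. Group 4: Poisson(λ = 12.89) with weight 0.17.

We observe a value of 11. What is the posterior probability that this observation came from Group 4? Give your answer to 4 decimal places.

0.2054

The responsibility of component k is w_k f_k(x) divided by Σ_j w_j f_j(x).
Poisson probabilities:
  p_1 = 6.08117e-08
  p_2 = 0.0313799
  p_3 = 0.104747
  p_4 = 0.103174
Weight by the priors:
  w_1·p_1 = 0.14 × 6.08117e-08 = 8.51364e-09
  w_2·p_2 = 0.06 × 0.0313799 = 0.00188279
  w_3·p_3 = 0.63 × 0.104747 = 0.0659905
  w_4·p_4 = 0.17 × 0.103174 = 0.0175396
Sum: 8.51364e-09 + 0.00188279 + 0.0659905 + 0.0175396 = 0.0854129
P(Group 4 | the observation) = 0.0175396 / 0.0854129 ≈ 0.2054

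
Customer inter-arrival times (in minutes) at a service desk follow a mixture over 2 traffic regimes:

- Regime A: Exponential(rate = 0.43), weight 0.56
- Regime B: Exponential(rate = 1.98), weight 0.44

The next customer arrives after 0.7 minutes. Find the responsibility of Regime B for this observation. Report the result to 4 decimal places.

P(component k | x) = w_k·f_k(x) / marginal(x), where marginal(x) = Σ_j w_j·f_j(x).
Component likelihoods at x = 0.7 minutes:
  L_A = 0.43·e^(−0.43·0.7) = 0.43·e^(−0.3010) = 0.318233
  L_B = 1.98·e^(−1.98·0.7) = 1.98·e^(−1.3860) = 0.495146
Prior × likelihood for each component:
  w_A·L_A = 0.56 × 0.318233 = 0.178211
  w_B·L_B = 0.44 × 0.495146 = 0.217864
Denominator: 0.178211 + 0.217864 = 0.396075
So the posterior for Regime B is 0.217864 / 0.396075 ≈ 0.5501.

0.5501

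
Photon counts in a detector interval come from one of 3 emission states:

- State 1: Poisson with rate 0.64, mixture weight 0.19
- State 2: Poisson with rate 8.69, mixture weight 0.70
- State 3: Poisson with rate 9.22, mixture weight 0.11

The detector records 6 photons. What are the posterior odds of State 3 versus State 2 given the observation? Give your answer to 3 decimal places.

Posterior odds = (π_i f_i(x)) / (π_j f_j(x)); the normalising sum cancels.
Poisson probabilities:
  f_1 = 5.03267e-05
  f_2 = 0.100639
  f_3 = 0.0845002
Posterior odds = (π_3·f_3) / (π_2·f_2) = (0.11·0.0845002) / (0.70·0.100639) = 0.00929503 / 0.0704474 ≈ 0.132

0.132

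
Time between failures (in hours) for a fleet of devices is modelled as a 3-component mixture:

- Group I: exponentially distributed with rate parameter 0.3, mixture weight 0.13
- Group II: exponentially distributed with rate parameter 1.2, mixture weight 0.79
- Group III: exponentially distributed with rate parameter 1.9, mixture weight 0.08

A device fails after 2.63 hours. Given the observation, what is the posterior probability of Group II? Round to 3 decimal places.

By Bayes' theorem, P(k | x) = w_k f_k(x) / Σ_j w_j f_j(x).
Component likelihoods at x = 2.63 hours:
  p_I = 0.3·e^(−0.3·2.63) = 0.3·e^(−0.7890) = 0.13629
  p_II = 1.2·e^(−1.2·2.63) = 1.2·e^(−3.1560) = 0.0511149
  p_III = 1.9·e^(−1.9·2.63) = 1.9·e^(−4.9970) = 0.0128406
Weight by the priors:
  w_I·p_I = 0.13 × 0.13629 = 0.0177177
  w_II·p_II = 0.79 × 0.0511149 = 0.0403808
  w_III·p_III = 0.08 × 0.0128406 = 0.00102725
Marginal: 0.0177177 + 0.0403808 + 0.00102725 = 0.0591257
So the posterior for Group II is 0.0403808 / 0.0591257 ≈ 0.683.

0.683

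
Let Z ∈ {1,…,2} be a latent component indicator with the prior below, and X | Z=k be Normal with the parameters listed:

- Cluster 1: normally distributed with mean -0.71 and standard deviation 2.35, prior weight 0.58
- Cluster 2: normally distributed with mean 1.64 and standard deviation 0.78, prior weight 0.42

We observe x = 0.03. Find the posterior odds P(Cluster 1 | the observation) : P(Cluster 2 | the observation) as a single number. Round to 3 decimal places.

3.671

Posterior odds = (w_i f_i(x)) / (w_j f_j(x)); the normalising sum cancels.
Component likelihoods at x = 0.03:
  f_1 = (1/(2.35·√(2π)))·exp(−(0.03−-0.71)²/(2·2.35²)) = 0.169763·exp(-0.04958) = 0.161551
  f_2 = (1/(0.78·√(2π)))·exp(−(0.03−1.64)²/(2·0.78²)) = 0.511464·exp(-2.13026) = 0.0607653
0.0936997 / 0.0255214 ≈ 3.671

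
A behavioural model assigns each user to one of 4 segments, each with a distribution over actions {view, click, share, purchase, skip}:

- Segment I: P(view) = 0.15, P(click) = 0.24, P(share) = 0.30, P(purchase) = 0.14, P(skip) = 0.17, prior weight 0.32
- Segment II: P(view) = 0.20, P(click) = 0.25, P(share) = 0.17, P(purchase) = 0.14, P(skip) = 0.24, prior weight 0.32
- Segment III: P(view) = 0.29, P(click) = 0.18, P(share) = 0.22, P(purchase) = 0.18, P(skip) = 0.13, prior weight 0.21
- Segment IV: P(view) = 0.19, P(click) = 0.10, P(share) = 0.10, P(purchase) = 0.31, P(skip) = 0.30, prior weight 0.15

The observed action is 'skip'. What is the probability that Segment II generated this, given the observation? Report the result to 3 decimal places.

0.377

Posterior ∝ prior × likelihood, so P(k | x) ∝ P(Z=k) f_k(x); normalise over all components.
Evaluate each component's likelihood at the observed value:
  L_I = P(skip | comp) = 0.17
  L_II = P(skip | comp) = 0.24
  L_III = P(skip | comp) = 0.13
  L_IV = P(skip | comp) = 0.30
Prior × likelihood for each component:
  P(Z=I)·L_I = 0.32 × 0.17 = 0.0544
  P(Z=II)·L_II = 0.32 × 0.24 = 0.0768
  P(Z=III)·L_III = 0.21 × 0.13 = 0.0273
  P(Z=IV)·L_IV = 0.15 × 0.3 = 0.045
Evidence: 0.0544 + 0.0768 + 0.0273 + 0.045 = 0.2035
P(Segment II | the observation) ≈ 0.377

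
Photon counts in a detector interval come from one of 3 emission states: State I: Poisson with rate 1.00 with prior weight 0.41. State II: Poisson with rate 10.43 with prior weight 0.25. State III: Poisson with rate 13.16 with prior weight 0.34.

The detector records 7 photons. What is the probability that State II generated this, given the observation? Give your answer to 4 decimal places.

Apply Bayes' rule: the posterior for each component is proportional to its prior times its likelihood at x.
Poisson probabilities:
  L_I = e^(−1.00)·1.00^7/7! = 7.2992e-05
  L_II = e^(−10.43)·10.43^7/7! = 0.0786807
  L_III = e^(−13.16)·13.16^7/7! = 0.0261243
Unnormalised posteriors:
  π_I·L_I = 0.41 × 7.2992e-05 = 2.99267e-05
  π_II·L_II = 0.25 × 0.0786807 = 0.0196702
  π_III·L_III = 0.34 × 0.0261243 = 0.00888228
Sum: 2.99267e-05 + 0.0196702 + 0.00888228 = 0.0285824
So the posterior for State II is 0.0196702 / 0.0285824 ≈ 0.6882.

0.6882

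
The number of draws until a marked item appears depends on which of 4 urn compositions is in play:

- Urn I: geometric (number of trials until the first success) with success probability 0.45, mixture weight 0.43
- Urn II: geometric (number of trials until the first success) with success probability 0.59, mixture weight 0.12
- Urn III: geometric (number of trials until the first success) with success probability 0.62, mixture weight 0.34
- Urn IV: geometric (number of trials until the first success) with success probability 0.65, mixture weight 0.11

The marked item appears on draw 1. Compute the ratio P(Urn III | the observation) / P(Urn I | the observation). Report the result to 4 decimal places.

The posterior odds equal the prior odds times the likelihood ratio: (π_i/π_j)·(f_i(x)/f_j(x)).
Geometric probabilities:
  L_I = 0.45·(1−0.45)^0 = 0.45·1 = 0.45
  L_II = 0.59·(1−0.59)^0 = 0.59·1 = 0.59
  L_III = 0.62·(1−0.62)^0 = 0.62·1 = 0.62
  L_IV = 0.65·(1−0.65)^0 = 0.65·1 = 0.65
0.2108 / 0.1935 ≈ 1.0894

1.0894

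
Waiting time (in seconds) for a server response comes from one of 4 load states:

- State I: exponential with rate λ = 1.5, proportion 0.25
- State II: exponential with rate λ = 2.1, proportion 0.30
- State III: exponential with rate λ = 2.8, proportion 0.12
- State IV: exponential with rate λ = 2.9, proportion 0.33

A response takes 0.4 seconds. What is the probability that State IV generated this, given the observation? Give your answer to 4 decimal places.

The responsibility of component k is π_k f_k(x) divided by Σ_j π_j f_j(x).
Evaluate each component's likelihood at the observed value:
  L_I = 1.5·e^(−1.5·0.4) = 1.5·e^(−0.6000) = 0.823217
  L_II = 2.1·e^(−2.1·0.4) = 2.1·e^(−0.8400) = 0.906592
  L_III = 2.8·e^(−2.8·0.4) = 2.8·e^(−1.1200) = 0.913583
  L_IV = 2.9·e^(−2.9·0.4) = 2.9·e^(−1.1600) = 0.90911
Weight by the priors:
  π_I·L_I = 0.25 × 0.823217 = 0.205804
  π_II·L_II = 0.30 × 0.906592 = 0.271978
  π_III·L_III = 0.12 × 0.913583 = 0.10963
  π_IV·L_IV = 0.33 × 0.90911 = 0.300006
Sum: 0.205804 + 0.271978 + 0.10963 + 0.300006 = 0.887418
P(State IV | data) = 0.300006 / 0.887418 ≈ 0.3381

0.3381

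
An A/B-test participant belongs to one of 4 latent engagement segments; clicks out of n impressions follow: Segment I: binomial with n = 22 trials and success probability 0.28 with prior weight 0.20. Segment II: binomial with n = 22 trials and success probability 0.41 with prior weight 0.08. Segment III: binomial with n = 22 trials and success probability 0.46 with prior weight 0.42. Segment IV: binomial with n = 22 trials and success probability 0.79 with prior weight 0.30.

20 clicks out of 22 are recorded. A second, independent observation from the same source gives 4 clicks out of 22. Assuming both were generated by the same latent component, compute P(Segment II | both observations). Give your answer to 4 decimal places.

Posterior ∝ prior × likelihood, so P(k | x) ∝ P(Z=k) f_k(x); normalise over all components.
Since both observations come from the same component, the likelihood for component k is f_k(x₁)·f_k(x₂).
  L_I = [1.0506e-09] × [0.121571] = 1.27723e-10
  L_II = [1.44875e-06] × [0.0155126] = 2.24739e-08
  L_III = [1.21215e-05] × [0.00499268] = 6.05187e-08
  L_IV = [0.0913256] × [1.7975e-09] = 1.64158e-10
Weight by the priors:
  P(Z=I)·L_I = 0.20 × 1.27723e-10 = 2.55446e-11
  P(Z=II)·L_II = 0.08 × 2.24739e-08 = 1.79791e-09
  P(Z=III)·L_III = 0.42 × 6.05187e-08 = 2.54178e-08
  P(Z=IV)·L_IV = 0.30 × 1.64158e-10 = 4.92474e-11
Evidence: 2.55446e-11 + 1.79791e-09 + 2.54178e-08 + 4.92474e-11 = 2.72906e-08
P(Segment II | x₁, x₂) ≈ 0.0659

0.0659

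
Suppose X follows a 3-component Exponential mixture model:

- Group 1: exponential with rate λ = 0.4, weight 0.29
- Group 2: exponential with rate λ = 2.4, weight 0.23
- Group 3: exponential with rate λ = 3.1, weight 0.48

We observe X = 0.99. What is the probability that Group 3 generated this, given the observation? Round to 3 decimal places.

0.348

Posterior ∝ prior × likelihood, so P(k | x) ∝ w_k f_k(x); normalise over all components.
Component likelihoods at x = 0.99:
  f_1 = 0.269203
  f_2 = 0.223012
  f_3 = 0.14405
Weight by the priors:
  w_1·f_1 = 0.29 × 0.269203 = 0.0780688
  w_2·f_2 = 0.23 × 0.223012 = 0.0512927
  w_3·f_3 = 0.48 × 0.14405 = 0.0691438
Marginal: 0.0780688 + 0.0512927 + 0.0691438 = 0.198505
So the posterior for Group 3 is 0.0691438 / 0.198505 ≈ 0.348.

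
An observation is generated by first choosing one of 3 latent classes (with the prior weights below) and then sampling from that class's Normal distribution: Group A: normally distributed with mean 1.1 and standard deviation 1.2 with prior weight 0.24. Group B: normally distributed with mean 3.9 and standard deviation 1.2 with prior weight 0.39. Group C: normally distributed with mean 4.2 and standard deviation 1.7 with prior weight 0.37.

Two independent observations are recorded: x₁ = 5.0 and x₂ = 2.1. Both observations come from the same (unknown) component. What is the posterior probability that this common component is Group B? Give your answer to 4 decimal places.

By Bayes' theorem, P(k | x) = w_k f_k(x) / Σ_j w_j f_j(x).
Since both observations come from the same component, the likelihood for component k is f_k(x₁)·f_k(x₂).
  L_A = [(1/(1.2·√(2π)))·exp(−(5.0−1.1)²/(2·1.2²)) = 0.332452·exp(-5.28125) = 0.00169087] × [0.234927] = 0.000397231
  L_B = [(1/(1.2·√(2π)))·exp(−(5.0−3.9)²/(2·1.2²)) = 0.332452·exp(-0.42014) = 0.218406] × [0.107931] = 0.0235729
  L_C = [(1/(1.7·√(2π)))·exp(−(5.0−4.2)²/(2·1.7²)) = 0.234672·exp(-0.11073) = 0.210074] × [0.109422] = 0.0229868
Multiply by the mixture weights:
  w_A·L_A = 0.24 × 0.000397231 = 9.53355e-05
  w_B·L_B = 0.39 × 0.0235729 = 0.00919342
  w_C·L_C = 0.37 × 0.0229868 = 0.00850511
Denominator: 9.53355e-05 + 0.00919342 + 0.00850511 = 0.0177939
Responsibility of Group B: 0.00919342 / 0.0177939 ≈ 0.5167

0.5167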